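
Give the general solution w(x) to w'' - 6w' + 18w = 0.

w = C1*cos(3*x)*exp(3*x) + C2*exp(3*x)*sin(3*x)

Characteristic equation r² - 6r + 18 = 0 has discriminant (-6)² - 4·(18) = -36 < 0, so r = 3 ± 3i.
Hence w_h = C1*cos(3*x)*exp(3*x) + C2*exp(3*x)*sin(3*x).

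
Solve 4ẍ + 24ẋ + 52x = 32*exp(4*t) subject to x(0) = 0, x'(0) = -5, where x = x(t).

Divide through by 4: x'' + 6x' + 13x = 8*exp(4*t).
Characteristic equation r² + 6r + 13 = 0 has discriminant (6)² - 4·(13) = -16 < 0, so r = -3 ± 2i.
Hence x_h = C1*cos(2*t)*exp(-3*t) + C2*exp(-3*t)*sin(2*t).
Try x_p = A*exp(4*t). Substituting into the equation and dividing by exp(4*t) gives A = 8/53, so x_p = 8*exp(4*t)/53.
General solution: x = 8*exp(4*t)/53 + C1*cos(2*t)*exp(-3*t) + C2*exp(-3*t)*sin(2*t).
Apply the initial conditions: x(0) = 8/53 + C1 = 0 and x'(0) = 32/53 - 3*C1 + 2*C2 = -5. Solving gives C1 = -8/53, C2 = -321/106.

x = 8*exp(4*t)/53 - 321*exp(-3*t)*sin(2*t)/106 - 8*cos(2*t)*exp(-3*t)/53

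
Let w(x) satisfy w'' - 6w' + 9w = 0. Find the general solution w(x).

w = C1*exp(3*x) + C2*x*exp(3*x)

Characteristic equation r² - 6r + 9 = 0 has discriminant (-6)² - 4·(9) = 0, so r = 3 is a repeated root.
Hence w_h = (C1 + C2*x)*exp(3*x).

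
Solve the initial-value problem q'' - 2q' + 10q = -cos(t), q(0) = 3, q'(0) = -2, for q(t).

q = -9*cos(t)/85 + 2*sin(t)/85 - 436*exp(t)*sin(3*t)/255 + 264*cos(3*t)*exp(t)/85

Characteristic equation r² - 2r + 10 = 0 has discriminant (-2)² - 4·(10) = -36 < 0, so r = 1 ± 3i.
Hence q_h = C1*cos(3*t)*exp(t) + C2*exp(t)*sin(3*t).
Try q_p = A*cos(t) + B*sin(t). Substituting and equating the coefficients of cos(t) and sin(t) gives A = -9/85, B = 2/85, so q_p = -9*cos(t)/85 + 2*sin(t)/85.
General solution: q = -9*cos(t)/85 + 2*sin(t)/85 + C1*cos(3*t)*exp(t) + C2*exp(t)*sin(3*t).
Apply the initial conditions: q(0) = -9/85 + C1 = 3 and q'(0) = 2/85 + C1 + 3*C2 = -2. Solving gives C1 = 264/85, C2 = -436/255.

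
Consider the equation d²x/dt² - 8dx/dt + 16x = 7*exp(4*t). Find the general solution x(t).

Characteristic equation r² - 8r + 16 = 0 has discriminant (-8)² - 4·(16) = 0, so r = 4 is a repeated root.
Hence x_h = (C1 + C2*t)*exp(4*t).
Since exp(4*t) solves the homogeneous equation (r = 4 is a root of multiplicity 2), multiply the trial by t^2. Try x_p = A*t^2*exp(4*t). Substituting into the equation and dividing by exp(4*t) gives A = 7/2, so x_p = 7*t^2*exp(4*t)/2.

x = C1*exp(4*t) + 7*t**2*exp(4*t)/2 + C2*t*exp(4*t)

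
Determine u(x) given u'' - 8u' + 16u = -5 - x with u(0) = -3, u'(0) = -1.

Characteristic equation r² - 8r + 16 = 0 has discriminant (-8)² - 4·(16) = 0, so r = 4 is a repeated root.
Hence u_h = (C1 + C2*x)*exp(4*x).
For the particular solution try u_p = A0 + A1*x. Substituting and matching coefficients of each power of x gives A0 = -11/32, A1 = -1/16, so u_p = -11/32 - x/16.
General solution: u = -11/32 - x/16 + C1*exp(4*x) + C2*x*exp(4*x).
Apply the initial conditions: u(0) = -11/32 + C1 = -3 and u'(0) = -1/16 + C2 + 4*C1 = -1. Solving gives C1 = -85/32, C2 = 155/16.

u = -11/32 - 85*exp(4*x)/32 - x/16 + 155*x*exp(4*x)/16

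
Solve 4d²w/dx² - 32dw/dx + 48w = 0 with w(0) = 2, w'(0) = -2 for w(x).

w = -3*exp(6*x)/2 + 7*exp(2*x)/2

Divide through by 4: w'' - 8w' + 12w = 0.
Characteristic equation r² - 8r + 12 = 0 factors as (r - 2)(r - 6) = 0, so r = 2, 6.
Hence w_h = C1*exp(2*x) + C2*exp(6*x).
Apply the initial conditions: w(0) = C1 + C2 = 2 and w'(0) = 2*C1 + 6*C2 = -2. Solving gives C1 = 7/2, C2 = -3/2.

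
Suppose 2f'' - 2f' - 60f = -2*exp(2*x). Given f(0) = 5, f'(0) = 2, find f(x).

Divide through by 2: f'' - f' - 30f = -exp(2*x).
Characteristic equation r² - r - 30 = 0 factors as (r + 5)(r - 6) = 0, so r = -5, 6.
Hence f_h = C1*exp(-5*x) + C2*exp(6*x).
Try f_p = A*exp(2*x). Substituting into the equation and dividing by exp(2*x) gives A = 1/28, so f_p = exp(2*x)/28.
General solution: f = exp(2*x)/28 + C1*exp(-5*x) + C2*exp(6*x).
Apply the initial conditions: f(0) = 1/28 + C1 + C2 = 5 and f'(0) = 1/14 - 5*C1 + 6*C2 = 2. Solving gives C1 = 195/77, C2 = 107/44.

f = exp(2*x)/28 + 107*exp(6*x)/44 + 195*exp(-5*x)/77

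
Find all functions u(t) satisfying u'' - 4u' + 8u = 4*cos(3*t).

u = -48*sin(3*t)/145 - 4*cos(3*t)/145 + C1*cos(2*t)*exp(2*t) + C2*exp(2*t)*sin(2*t)

Characteristic equation r² - 4r + 8 = 0 has discriminant (-4)² - 4·(8) = -16 < 0, so r = 2 ± 2i.
Hence u_h = C1*cos(2*t)*exp(2*t) + C2*exp(2*t)*sin(2*t).
Try u_p = A*cos(3*t) + B*sin(3*t). Substituting and equating the coefficients of cos(3t) and sin(3t) gives A = -4/145, B = -48/145, so u_p = -48*sin(3*t)/145 - 4*cos(3*t)/145.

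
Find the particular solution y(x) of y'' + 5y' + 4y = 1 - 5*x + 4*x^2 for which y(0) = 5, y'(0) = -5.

y = 71/16 + x**2 - 15*x/4 + exp(-x)/3 + 11*exp(-4*x)/48

Characteristic equation r² + 5r + 4 = 0 factors as (r + 4)(r + 1) = 0, so r = -4, -1.
Hence y_h = C1*exp(-4*x) + C2*exp(-x).
For the particular solution try y_p = A0 + A1*x + A2*x^2. Substituting and matching coefficients of each power of x gives A0 = 71/16, A1 = -15/4, A2 = 1, so y_p = 71/16 + x^2 - 15*x/4.
General solution: y = 71/16 + x^2 - 15*x/4 + C1*exp(-4*x) + C2*exp(-x).
Apply the initial conditions: y(0) = 71/16 + C1 + C2 = 5 and y'(0) = -15/4 - C2 - 4*C1 = -5. Solving gives C1 = 11/48, C2 = 1/3.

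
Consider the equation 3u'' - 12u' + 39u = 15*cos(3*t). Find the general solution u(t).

Divide through by 3: u'' - 4u' + 13u = 5*cos(3*t).
Characteristic equation r² - 4r + 13 = 0 has discriminant (-4)² - 4·(13) = -36 < 0, so r = 2 ± 3i.
Hence u_h = C1*cos(3*t)*exp(2*t) + C2*exp(2*t)*sin(3*t).
Try u_p = A*cos(3*t) + B*sin(3*t). Substituting and equating the coefficients of cos(3t) and sin(3t) gives A = 1/8, B = -3/8, so u_p = -3*sin(3*t)/8 + cos(3*t)/8.

u = -3*sin(3*t)/8 + cos(3*t)/8 + C1*cos(3*t)*exp(2*t) + C2*exp(2*t)*sin(3*t)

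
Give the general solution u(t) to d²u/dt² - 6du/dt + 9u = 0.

Characteristic equation r² - 6r + 9 = 0 has discriminant (-6)² - 4·(9) = 0, so r = 3 is a repeated root.
Hence u_h = (C1 + C2*t)*exp(3*t).

u = C1*exp(3*t) + C2*t*exp(3*t)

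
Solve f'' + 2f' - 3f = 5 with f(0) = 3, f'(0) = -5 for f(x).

f = -5/3 + 9*exp(x)/4 + 29*exp(-3*x)/12

Characteristic equation r² + 2r - 3 = 0 factors as (r + 3)(r - 1) = 0, so r = -3, 1.
Hence f_h = C1*exp(-3*x) + C2*exp(x).
For the particular solution try f_p = A0. Substituting and matching coefficients of each power of x gives A0 = -5/3, so f_p = -5/3.
General solution: f = -5/3 + C1*exp(-3*x) + C2*exp(x).
Apply the initial conditions: f(0) = -5/3 + C1 + C2 = 3 and f'(0) = C2 - 3*C1 = -5. Solving gives C1 = 29/12, C2 = 9/4.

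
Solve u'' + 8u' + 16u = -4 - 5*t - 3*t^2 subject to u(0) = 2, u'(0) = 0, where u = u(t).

u = -21/128 - 3*t**2/16 - t/8 + 277*exp(-4*t)/128 + 281*t*exp(-4*t)/32

Characteristic equation r² + 8r + 16 = 0 has discriminant (8)² - 4·(16) = 0, so r = -4 is a repeated root.
Hence u_h = (C1 + C2*t)*exp(-4*t).
For the particular solution try u_p = A0 + A1*t + A2*t^2. Substituting and matching coefficients of each power of t gives A0 = -21/128, A1 = -1/8, A2 = -3/16, so u_p = -21/128 - 3*t^2/16 - t/8.
General solution: u = -21/128 - 3*t^2/16 - t/8 + C1*exp(-4*t) + C2*t*exp(-4*t).
Apply the initial conditions: u(0) = -21/128 + C1 = 2 and u'(0) = -1/8 + C2 - 4*C1 = 0. Solving gives C1 = 277/128, C2 = 281/32.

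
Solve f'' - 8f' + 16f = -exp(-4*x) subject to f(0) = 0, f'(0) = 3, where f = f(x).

Characteristic equation r² - 8r + 16 = 0 has discriminant (-8)² - 4·(16) = 0, so r = 4 is a repeated root.
Hence f_h = (C1 + C2*x)*exp(4*x).
Try f_p = A*exp(-4*x). Substituting into the equation and dividing by exp(-4*x) gives A = -1/64, so f_p = -exp(-4*x)/64.
General solution: f = -exp(-4*x)/64 + C1*exp(4*x) + C2*x*exp(4*x).
Apply the initial conditions: f(0) = -1/64 + C1 = 0 and f'(0) = 1/16 + C2 + 4*C1 = 3. Solving gives C1 = 1/64, C2 = 23/8.

f = -exp(-4*x)/64 + exp(4*x)/64 + 23*x*exp(4*x)/8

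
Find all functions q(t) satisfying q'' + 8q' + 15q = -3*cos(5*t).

Characteristic equation r² + 8r + 15 = 0 factors as (r + 5)(r + 3) = 0, so r = -5, -3.
Hence q_h = C1*exp(-5*t) + C2*exp(-3*t).
Try q_p = A*cos(5*t) + B*sin(5*t). Substituting and equating the coefficients of cos(5t) and sin(5t) gives A = 3/170, B = -6/85, so q_p = -6*sin(5*t)/85 + 3*cos(5*t)/170.

q = -6*sin(5*t)/85 + 3*cos(5*t)/170 + C1*exp(-5*t) + C2*exp(-3*t)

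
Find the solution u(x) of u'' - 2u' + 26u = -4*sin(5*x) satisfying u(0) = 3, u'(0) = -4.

Characteristic equation r² - 2r + 26 = 0 has discriminant (-2)² - 4·(26) = -100 < 0, so r = 1 ± 5i.
Hence u_h = C1*cos(5*x)*exp(x) + C2*exp(x)*sin(5*x).
Try u_p = A*cos(5*x) + B*sin(5*x). Substituting and equating the coefficients of cos(5x) and sin(5x) gives A = -40/101, B = -4/101, so u_p = -40*cos(5*x)/101 - 4*sin(5*x)/101.
General solution: u = -40*cos(5*x)/101 - 4*sin(5*x)/101 + C1*cos(5*x)*exp(x) + C2*exp(x)*sin(5*x).
Apply the initial conditions: u(0) = -40/101 + C1 = 3 and u'(0) = -20/101 + C1 + 5*C2 = -4. Solving gives C1 = 343/101, C2 = -727/505.

u = -40*cos(5*x)/101 - 4*sin(5*x)/101 - 727*exp(x)*sin(5*x)/505 + 343*cos(5*x)*exp(x)/101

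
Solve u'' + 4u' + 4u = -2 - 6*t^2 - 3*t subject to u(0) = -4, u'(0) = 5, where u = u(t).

u = -2 - 2*exp(-2*t) - 3*t**2/2 + 9*t/4 - 5*t*exp(-2*t)/4

Characteristic equation r² + 4r + 4 = 0 has discriminant (4)² - 4·(4) = 0, so r = -2 is a repeated root.
Hence u_h = (C1 + C2*t)*exp(-2*t).
For the particular solution try u_p = A0 + A1*t + A2*t^2. Substituting and matching coefficients of each power of t gives A0 = -2, A1 = 9/4, A2 = -3/2, so u_p = -2 - 3*t^2/2 + 9*t/4.
General solution: u = -2 - 3*t^2/2 + 9*t/4 + C1*exp(-2*t) + C2*t*exp(-2*t).
Apply the initial conditions: u(0) = -2 + C1 = -4 and u'(0) = 9/4 + C2 - 2*C1 = 5. Solving gives C1 = -2, C2 = -5/4.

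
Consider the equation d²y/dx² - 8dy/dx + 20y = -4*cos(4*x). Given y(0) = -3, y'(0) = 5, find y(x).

Characteristic equation r² - 8r + 20 = 0 has discriminant (-8)² - 4·(20) = -16 < 0, so r = 4 ± 2i.
Hence y_h = C1*cos(2*x)*exp(4*x) + C2*exp(4*x)*sin(2*x).
Try y_p = A*cos(4*x) + B*sin(4*x). Substituting and equating the coefficients of cos(4x) and sin(4x) gives A = -1/65, B = 8/65, so y_p = -cos(4*x)/65 + 8*sin(4*x)/65.
General solution: y = -cos(4*x)/65 + 8*sin(4*x)/65 + C1*cos(2*x)*exp(4*x) + C2*exp(4*x)*sin(2*x).
Apply the initial conditions: y(0) = -1/65 + C1 = -3 and y'(0) = 32/65 + 2*C2 + 4*C1 = 5. Solving gives C1 = -194/65, C2 = 1069/130.

y = -cos(4*x)/65 + 8*sin(4*x)/65 - 194*cos(2*x)*exp(4*x)/65 + 1069*exp(4*x)*sin(2*x)/130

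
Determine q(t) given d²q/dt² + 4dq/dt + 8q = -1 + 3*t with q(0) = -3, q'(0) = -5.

Characteristic equation r² + 4r + 8 = 0 has discriminant (4)² - 4·(8) = -16 < 0, so r = -2 ± 2i.
Hence q_h = C1*cos(2*t)*exp(-2*t) + C2*exp(-2*t)*sin(2*t).
For the particular solution try q_p = A0 + A1*t. Substituting and matching coefficients of each power of t gives A0 = -5/16, A1 = 3/8, so q_p = -5/16 + 3*t/8.
General solution: q = -5/16 + 3*t/8 + C1*cos(2*t)*exp(-2*t) + C2*exp(-2*t)*sin(2*t).
Apply the initial conditions: q(0) = -5/16 + C1 = -3 and q'(0) = 3/8 - 2*C1 + 2*C2 = -5. Solving gives C1 = -43/16, C2 = -43/8.

q = -5/16 + 3*t/8 - 43*exp(-2*t)*sin(2*t)/8 - 43*cos(2*t)*exp(-2*t)/16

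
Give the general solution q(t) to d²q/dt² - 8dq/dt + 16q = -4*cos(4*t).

Characteristic equation r² - 8r + 16 = 0 has discriminant (-8)² - 4·(16) = 0, so r = 4 is a repeated root.
Hence q_h = (C1 + C2*t)*exp(4*t).
Try q_p = A*cos(4*t) + B*sin(4*t). Substituting and equating the coefficients of cos(4t) and sin(4t) gives A = 0, B = 1/8, so q_p = sin(4*t)/8.

q = sin(4*t)/8 + C1*exp(4*t) + C2*t*exp(4*t)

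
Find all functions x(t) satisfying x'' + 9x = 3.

x = 1/3 + C1*cos(3*t) + C2*sin(3*t)

Characteristic equation r² + 9 = 0 has discriminant (0)² - 4·(9) = -36 < 0, so r = ± 3i.
Hence x_h = C1*cos(3*t) + C2*sin(3*t).
For the particular solution try x_p = A0. Substituting and matching coefficients of each power of t gives A0 = 1/3, so x_p = 1/3.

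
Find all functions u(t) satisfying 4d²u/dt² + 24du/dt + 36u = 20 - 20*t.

u = 25/27 - 5*t/9 + C1*exp(-3*t) + C2*t*exp(-3*t)

Divide through by 4: u'' + 6u' + 9u = 5 - 5*t.
Characteristic equation r² + 6r + 9 = 0 has discriminant (6)² - 4·(9) = 0, so r = -3 is a repeated root.
Hence u_h = (C1 + C2*t)*exp(-3*t).
For the particular solution try u_p = A0 + A1*t. Substituting and matching coefficients of each power of t gives A0 = 25/27, A1 = -5/9, so u_p = 25/27 - 5*t/9.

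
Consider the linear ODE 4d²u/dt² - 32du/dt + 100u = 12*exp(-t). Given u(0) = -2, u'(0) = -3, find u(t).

Divide through by 4: u'' - 8u' + 25u = 3*exp(-t).
Characteristic equation r² - 8r + 25 = 0 has discriminant (-8)² - 4·(25) = -36 < 0, so r = 4 ± 3i.
Hence u_h = C1*cos(3*t)*exp(4*t) + C2*exp(4*t)*sin(3*t).
Try u_p = A*exp(-t). Substituting into the equation and dividing by exp(-t) gives A = 3/34, so u_p = 3*exp(-t)/34.
General solution: u = 3*exp(-t)/34 + C1*cos(3*t)*exp(4*t) + C2*exp(4*t)*sin(3*t).
Apply the initial conditions: u(0) = 3/34 + C1 = -2 and u'(0) = -3/34 + 3*C2 + 4*C1 = -3. Solving gives C1 = -71/34, C2 = 185/102.

u = 3*exp(-t)/34 - 71*cos(3*t)*exp(4*t)/34 + 185*exp(4*t)*sin(3*t)/102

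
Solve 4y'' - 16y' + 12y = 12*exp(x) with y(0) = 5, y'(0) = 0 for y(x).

y = -7*exp(3*x)/4 + 27*exp(x)/4 - 3*x*exp(x)/2

Divide through by 4: y'' - 4y' + 3y = 3*exp(x).
Characteristic equation r² - 4r + 3 = 0 factors as (r - 1)(r - 3) = 0, so r = 1, 3.
Hence y_h = C1*exp(x) + C2*exp(3*x).
Since exp(x) solves the homogeneous equation (r = 1 is a root of multiplicity 1), multiply the trial by x. Try y_p = A*x*exp(x). Substituting into the equation and dividing by exp(x) gives A = -3/2, so y_p = -3*x*exp(x)/2.
General solution: y = C1*exp(x) + C2*exp(3*x) - 3*x*exp(x)/2.
Apply the initial conditions: y(0) = C1 + C2 = 5 and y'(0) = -3/2 + C1 + 3*C2 = 0. Solving gives C1 = 27/4, C2 = -7/4.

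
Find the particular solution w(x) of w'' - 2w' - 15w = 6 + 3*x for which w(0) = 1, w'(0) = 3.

w = -28/75 - x/5 + 11*exp(-3*x)/24 + 183*exp(5*x)/200

Characteristic equation r² - 2r - 15 = 0 factors as (r - 5)(r + 3) = 0, so r = 5, -3.
Hence w_h = C1*exp(5*x) + C2*exp(-3*x).
For the particular solution try w_p = A0 + A1*x. Substituting and matching coefficients of each power of x gives A0 = -28/75, A1 = -1/5, so w_p = -28/75 - x/5.
General solution: w = -28/75 - x/5 + C1*exp(5*x) + C2*exp(-3*x).
Apply the initial conditions: w(0) = -28/75 + C1 + C2 = 1 and w'(0) = -1/5 - 3*C2 + 5*C1 = 3. Solving gives C1 = 183/200, C2 = 11/24.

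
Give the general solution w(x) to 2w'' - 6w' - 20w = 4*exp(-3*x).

Divide through by 2: w'' - 3w' - 10w = 2*exp(-3*x).
Characteristic equation r² - 3r - 10 = 0 factors as (r - 5)(r + 2) = 0, so r = 5, -2.
Hence w_h = C1*exp(5*x) + C2*exp(-2*x).
Try w_p = A*exp(-3*x). Substituting into the equation and dividing by exp(-3*x) gives A = 1/4, so w_p = exp(-3*x)/4.

w = exp(-3*x)/4 + C1*exp(5*x) + C2*exp(-2*x)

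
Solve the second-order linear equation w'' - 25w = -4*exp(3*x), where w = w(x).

w = exp(3*x)/4 + C1*exp(-5*x) + C2*exp(5*x)

Characteristic equation r² - 25 = 0 factors as (r + 5)(r - 5) = 0, so r = -5, 5.
Hence w_h = C1*exp(-5*x) + C2*exp(5*x).
Try w_p = A*exp(3*x). Substituting into the equation and dividing by exp(3*x) gives A = 1/4, so w_p = exp(3*x)/4.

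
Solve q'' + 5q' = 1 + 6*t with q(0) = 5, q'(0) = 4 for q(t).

Characteristic equation r² + 5r = 0 factors as (r + 5)r = 0, so r = -5, 0.
Hence q_h = C1*exp(-5*t) + C2.
Since 0 is a characteristic root (multiplicity 1), multiply the polynomial trial by t: try q_p = t*(A0 + A1*t). Substituting and matching coefficients of each power of t gives A0 = -1/25, A1 = 3/5, so q_p = -t/25 + 3*t^2/5.
General solution: q = C2 - t/25 + 3*t^2/5 + C1*exp(-5*t).
Apply the initial conditions: q(0) = C1 + C2 = 5 and q'(0) = -1/25 - 5*C1 = 4. Solving gives C1 = -101/125, C2 = 726/125.

q = 726/125 - 101*exp(-5*t)/125 - t/25 + 3*t**2/5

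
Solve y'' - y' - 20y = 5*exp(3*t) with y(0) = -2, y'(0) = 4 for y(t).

Characteristic equation r² - r - 20 = 0 factors as (r - 5)(r + 4) = 0, so r = 5, -4.
Hence y_h = C1*exp(5*t) + C2*exp(-4*t).
Try y_p = A*exp(3*t). Substituting into the equation and dividing by exp(3*t) gives A = -5/14, so y_p = -5*exp(3*t)/14.
General solution: y = -5*exp(3*t)/14 + C1*exp(5*t) + C2*exp(-4*t).
Apply the initial conditions: y(0) = -5/14 + C1 + C2 = -2 and y'(0) = -15/14 - 4*C2 + 5*C1 = 4. Solving gives C1 = -1/6, C2 = -31/21.

y = -31*exp(-4*t)/21 - 5*exp(3*t)/14 - exp(5*t)/6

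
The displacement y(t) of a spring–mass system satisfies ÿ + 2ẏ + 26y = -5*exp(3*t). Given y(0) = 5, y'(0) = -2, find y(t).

y = -5*exp(3*t)/41 + 143*exp(-t)*sin(5*t)/205 + 210*cos(5*t)*exp(-t)/41

Characteristic equation r² + 2r + 26 = 0 has discriminant (2)² - 4·(26) = -100 < 0, so r = -1 ± 5i.
Hence y_h = C1*cos(5*t)*exp(-t) + C2*exp(-t)*sin(5*t).
Try y_p = A*exp(3*t). Substituting into the equation and dividing by exp(3*t) gives A = -5/41, so y_p = -5*exp(3*t)/41.
General solution: y = -5*exp(3*t)/41 + C1*cos(5*t)*exp(-t) + C2*exp(-t)*sin(5*t).
Apply the initial conditions: y(0) = -5/41 + C1 = 5 and y'(0) = -15/41 - C1 + 5*C2 = -2. Solving gives C1 = 210/41, C2 = 143/205.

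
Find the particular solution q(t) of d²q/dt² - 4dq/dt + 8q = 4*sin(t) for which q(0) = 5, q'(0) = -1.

q = 16*cos(t)/65 + 28*sin(t)/65 - 711*exp(2*t)*sin(2*t)/130 + 309*cos(2*t)*exp(2*t)/65

Characteristic equation r² - 4r + 8 = 0 has discriminant (-4)² - 4·(8) = -16 < 0, so r = 2 ± 2i.
Hence q_h = C1*cos(2*t)*exp(2*t) + C2*exp(2*t)*sin(2*t).
Try q_p = A*cos(t) + B*sin(t). Substituting and equating the coefficients of cos(t) and sin(t) gives A = 16/65, B = 28/65, so q_p = 16*cos(t)/65 + 28*sin(t)/65.
General solution: q = 16*cos(t)/65 + 28*sin(t)/65 + C1*cos(2*t)*exp(2*t) + C2*exp(2*t)*sin(2*t).
Apply the initial conditions: q(0) = 16/65 + C1 = 5 and q'(0) = 28/65 + 2*C1 + 2*C2 = -1. Solving gives C1 = 309/65, C2 = -711/130.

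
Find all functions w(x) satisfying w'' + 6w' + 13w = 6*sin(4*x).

w = -16*cos(4*x)/65 - 2*sin(4*x)/65 + C1*cos(2*x)*exp(-3*x) + C2*exp(-3*x)*sin(2*x)

Characteristic equation r² + 6r + 13 = 0 has discriminant (6)² - 4·(13) = -16 < 0, so r = -3 ± 2i.
Hence w_h = C1*cos(2*x)*exp(-3*x) + C2*exp(-3*x)*sin(2*x).
Try w_p = A*cos(4*x) + B*sin(4*x). Substituting and equating the coefficients of cos(4x) and sin(4x) gives A = -16/65, B = -2/65, so w_p = -16*cos(4*x)/65 - 2*sin(4*x)/65.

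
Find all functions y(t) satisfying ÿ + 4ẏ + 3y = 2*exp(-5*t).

Characteristic equation r² + 4r + 3 = 0 factors as (r + 3)(r + 1) = 0, so r = -3, -1.
Hence y_h = C1*exp(-3*t) + C2*exp(-t).
Try y_p = A*exp(-5*t). Substituting into the equation and dividing by exp(-5*t) gives A = 1/4, so y_p = exp(-5*t)/4.

y = exp(-5*t)/4 + C1*exp(-3*t) + C2*exp(-t)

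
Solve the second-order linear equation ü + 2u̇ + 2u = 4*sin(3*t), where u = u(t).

Characteristic equation r² + 2r + 2 = 0 has discriminant (2)² - 4·(2) = -4 < 0, so r = -1 ± i.
Hence u_h = C1*cos(t)*exp(-t) + C2*exp(-t)*sin(t).
Try u_p = A*cos(3*t) + B*sin(3*t). Substituting and equating the coefficients of cos(3t) and sin(3t) gives A = -24/85, B = -28/85, so u_p = -28*sin(3*t)/85 - 24*cos(3*t)/85.

u = -28*sin(3*t)/85 - 24*cos(3*t)/85 + C1*cos(t)*exp(-t) + C2*exp(-t)*sin(t)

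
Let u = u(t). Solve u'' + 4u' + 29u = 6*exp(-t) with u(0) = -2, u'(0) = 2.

Characteristic equation r² + 4r + 29 = 0 has discriminant (4)² - 4·(29) = -100 < 0, so r = -2 ± 5i.
Hence u_h = C1*cos(5*t)*exp(-2*t) + C2*exp(-2*t)*sin(5*t).
Try u_p = A*exp(-t). Substituting into the equation and dividing by exp(-t) gives A = 3/13, so u_p = 3*exp(-t)/13.
General solution: u = 3*exp(-t)/13 + C1*cos(5*t)*exp(-2*t) + C2*exp(-2*t)*sin(5*t).
Apply the initial conditions: u(0) = 3/13 + C1 = -2 and u'(0) = -3/13 - 2*C1 + 5*C2 = 2. Solving gives C1 = -29/13, C2 = -29/65.

u = 3*exp(-t)/13 - 29*cos(5*t)*exp(-2*t)/13 - 29*exp(-2*t)*sin(5*t)/65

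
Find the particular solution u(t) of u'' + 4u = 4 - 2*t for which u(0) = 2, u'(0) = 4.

u = 1 - t/2 + 9*sin(2*t)/4 + cos(2*t)

Characteristic equation r² + 4 = 0 has discriminant (0)² - 4·(4) = -16 < 0, so r = ± 2i.
Hence u_h = C1*cos(2*t) + C2*sin(2*t).
For the particular solution try u_p = A0 + A1*t. Substituting and matching coefficients of each power of t gives A0 = 1, A1 = -1/2, so u_p = 1 - t/2.
General solution: u = 1 - t/2 + C1*cos(2*t) + C2*sin(2*t).
Apply the initial conditions: u(0) = 1 + C1 = 2 and u'(0) = -1/2 + 2*C2 = 4. Solving gives C1 = 1, C2 = 9/4.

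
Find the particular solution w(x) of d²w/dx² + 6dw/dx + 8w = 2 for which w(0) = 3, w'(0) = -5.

w = 1/4 + 3*exp(-2*x) - exp(-4*x)/4

Characteristic equation r² + 6r + 8 = 0 factors as (r + 2)(r + 4) = 0, so r = -2, -4.
Hence w_h = C1*exp(-2*x) + C2*exp(-4*x).
For the particular solution try w_p = A0. Substituting and matching coefficients of each power of x gives A0 = 1/4, so w_p = 1/4.
General solution: w = 1/4 + C1*exp(-2*x) + C2*exp(-4*x).
Apply the initial conditions: w(0) = 1/4 + C1 + C2 = 3 and w'(0) = -4*C2 - 2*C1 = -5. Solving gives C1 = 3, C2 = -1/4.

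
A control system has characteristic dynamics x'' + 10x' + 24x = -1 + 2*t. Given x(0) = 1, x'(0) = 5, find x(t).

x = -11/144 - 83*exp(-6*t)/18 + t/12 + 91*exp(-4*t)/16

Characteristic equation r² + 10r + 24 = 0 factors as (r + 6)(r + 4) = 0, so r = -6, -4.
Hence x_h = C1*exp(-6*t) + C2*exp(-4*t).
For the particular solution try x_p = A0 + A1*t. Substituting and matching coefficients of each power of t gives A0 = -11/144, A1 = 1/12, so x_p = -11/144 + t/12.
General solution: x = -11/144 + t/12 + C1*exp(-6*t) + C2*exp(-4*t).
Apply the initial conditions: x(0) = -11/144 + C1 + C2 = 1 and x'(0) = 1/12 - 6*C1 - 4*C2 = 5. Solving gives C1 = -83/18, C2 = 91/16.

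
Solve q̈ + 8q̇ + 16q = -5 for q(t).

Characteristic equation r² + 8r + 16 = 0 has discriminant (8)² - 4·(16) = 0, so r = -4 is a repeated root.
Hence q_h = (C1 + C2*t)*exp(-4*t).
For the particular solution try q_p = A0. Substituting and matching coefficients of each power of t gives A0 = -5/16, so q_p = -5/16.

q = -5/16 + C1*exp(-4*t) + C2*t*exp(-4*t)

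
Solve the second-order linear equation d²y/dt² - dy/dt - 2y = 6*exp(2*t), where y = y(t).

y = C1*exp(2*t) + C2*exp(-t) + 2*t*exp(2*t)

Characteristic equation r² - r - 2 = 0 factors as (r - 2)(r + 1) = 0, so r = 2, -1.
Hence y_h = C1*exp(2*t) + C2*exp(-t).
Since exp(2*t) solves the homogeneous equation (r = 2 is a root of multiplicity 1), multiply the trial by t. Try y_p = A*t*exp(2*t). Substituting into the equation and dividing by exp(2*t) gives A = 2, so y_p = 2*t*exp(2*t).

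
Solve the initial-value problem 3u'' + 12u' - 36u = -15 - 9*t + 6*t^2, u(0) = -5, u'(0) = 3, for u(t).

u = 47/108 - 1483*exp(-6*t)/864 - 119*exp(2*t)/32 - t**2/6 + 5*t/36

Divide through by 3: u'' + 4u' - 12u = -5 - 3*t + 2*t^2.
Characteristic equation r² + 4r - 12 = 0 factors as (r - 2)(r + 6) = 0, so r = 2, -6.
Hence u_h = C1*exp(2*t) + C2*exp(-6*t).
For the particular solution try u_p = A0 + A1*t + A2*t^2. Substituting and matching coefficients of each power of t gives A0 = 47/108, A1 = 5/36, A2 = -1/6, so u_p = 47/108 - t^2/6 + 5*t/36.
General solution: u = 47/108 - t^2/6 + 5*t/36 + C1*exp(2*t) + C2*exp(-6*t).
Apply the initial conditions: u(0) = 47/108 + C1 + C2 = -5 and u'(0) = 5/36 - 6*C2 + 2*C1 = 3. Solving gives C1 = -119/32, C2 = -1483/864.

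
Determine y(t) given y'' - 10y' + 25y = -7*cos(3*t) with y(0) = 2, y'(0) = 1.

Characteristic equation r² - 10r + 25 = 0 has discriminant (-10)² - 4·(25) = 0, so r = 5 is a repeated root.
Hence y_h = (C1 + C2*t)*exp(5*t).
Try y_p = A*cos(3*t) + B*sin(3*t). Substituting and equating the coefficients of cos(3t) and sin(3t) gives A = -28/289, B = 105/578, so y_p = -28*cos(3*t)/289 + 105*sin(3*t)/578.
General solution: y = -28*cos(3*t)/289 + 105*sin(3*t)/578 + C1*exp(5*t) + C2*t*exp(5*t).
Apply the initial conditions: y(0) = -28/289 + C1 = 2 and y'(0) = 315/578 + C2 + 5*C1 = 1. Solving gives C1 = 606/289, C2 = -341/34.

y = -28*cos(3*t)/289 + 105*sin(3*t)/578 + 606*exp(5*t)/289 - 341*t*exp(5*t)/34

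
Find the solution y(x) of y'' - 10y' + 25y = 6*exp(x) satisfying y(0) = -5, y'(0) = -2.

Characteristic equation r² - 10r + 25 = 0 has discriminant (-10)² - 4·(25) = 0, so r = 5 is a repeated root.
Hence y_h = (C1 + C2*x)*exp(5*x).
Try y_p = A*exp(x). Substituting into the equation and dividing by exp(x) gives A = 3/8, so y_p = 3*exp(x)/8.
General solution: y = 3*exp(x)/8 + C1*exp(5*x) + C2*x*exp(5*x).
Apply the initial conditions: y(0) = 3/8 + C1 = -5 and y'(0) = 3/8 + C2 + 5*C1 = -2. Solving gives C1 = -43/8, C2 = 49/2.

y = -43*exp(5*x)/8 + 3*exp(x)/8 + 49*x*exp(5*x)/2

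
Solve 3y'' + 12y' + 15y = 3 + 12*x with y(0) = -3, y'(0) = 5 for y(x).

Divide through by 3: y'' + 4y' + 5y = 1 + 4*x.
Characteristic equation r² + 4r + 5 = 0 has discriminant (4)² - 4·(5) = -4 < 0, so r = -2 ± i.
Hence y_h = C1*cos(x)*exp(-2*x) + C2*exp(-2*x)*sin(x).
For the particular solution try y_p = A0 + A1*x. Substituting and matching coefficients of each power of x gives A0 = -11/25, A1 = 4/5, so y_p = -11/25 + 4*x/5.
General solution: y = -11/25 + 4*x/5 + C1*cos(x)*exp(-2*x) + C2*exp(-2*x)*sin(x).
Apply the initial conditions: y(0) = -11/25 + C1 = -3 and y'(0) = 4/5 + C2 - 2*C1 = 5. Solving gives C1 = -64/25, C2 = -23/25.

y = -11/25 + 4*x/5 - 64*cos(x)*exp(-2*x)/25 - 23*exp(-2*x)*sin(x)/25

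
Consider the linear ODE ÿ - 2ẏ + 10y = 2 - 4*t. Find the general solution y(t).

y = 3/25 - 2*t/5 + C1*cos(3*t)*exp(t) + C2*exp(t)*sin(3*t)

Characteristic equation r² - 2r + 10 = 0 has discriminant (-2)² - 4·(10) = -36 < 0, so r = 1 ± 3i.
Hence y_h = C1*cos(3*t)*exp(t) + C2*exp(t)*sin(3*t).
For the particular solution try y_p = A0 + A1*t. Substituting and matching coefficients of each power of t gives A0 = 3/25, A1 = -2/5, so y_p = 3/25 - 2*t/5.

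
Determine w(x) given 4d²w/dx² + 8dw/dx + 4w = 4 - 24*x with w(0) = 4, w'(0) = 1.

w = 13 - 9*exp(-x) - 6*x - 2*x*exp(-x)

Divide through by 4: w'' + 2w' + w = 1 - 6*x.
Characteristic equation r² + 2r + 1 = 0 has discriminant (2)² - 4·(1) = 0, so r = -1 is a repeated root.
Hence w_h = (C1 + C2*x)*exp(-x).
For the particular solution try w_p = A0 + A1*x. Substituting and matching coefficients of each power of x gives A0 = 13, A1 = -6, so w_p = 13 - 6*x.
General solution: w = 13 - 6*x + C1*exp(-x) + C2*x*exp(-x).
Apply the initial conditions: w(0) = 13 + C1 = 4 and w'(0) = -6 + C2 - C1 = 1. Solving gives C1 = -9, C2 = -2.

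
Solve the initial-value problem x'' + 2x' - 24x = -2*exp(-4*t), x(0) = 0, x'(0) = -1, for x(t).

Characteristic equation r² + 2r - 24 = 0 factors as (r + 6)(r - 4) = 0, so r = -6, 4.
Hence x_h = C1*exp(-6*t) + C2*exp(4*t).
Try x_p = A*exp(-4*t). Substituting into the equation and dividing by exp(-4*t) gives A = 1/8, so x_p = exp(-4*t)/8.
General solution: x = exp(-4*t)/8 + C1*exp(-6*t) + C2*exp(4*t).
Apply the initial conditions: x(0) = 1/8 + C1 + C2 = 0 and x'(0) = -1/2 - 6*C1 + 4*C2 = -1. Solving gives C1 = 0, C2 = -1/8.

x = -exp(4*t)/8 + exp(-4*t)/8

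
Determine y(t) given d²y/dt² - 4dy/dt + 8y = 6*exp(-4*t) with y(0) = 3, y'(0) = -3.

Characteristic equation r² - 4r + 8 = 0 has discriminant (-4)² - 4·(8) = -16 < 0, so r = 2 ± 2i.
Hence y_h = C1*cos(2*t)*exp(2*t) + C2*exp(2*t)*sin(2*t).
Try y_p = A*exp(-4*t). Substituting into the equation and dividing by exp(-4*t) gives A = 3/20, so y_p = 3*exp(-4*t)/20.
General solution: y = 3*exp(-4*t)/20 + C1*cos(2*t)*exp(2*t) + C2*exp(2*t)*sin(2*t).
Apply the initial conditions: y(0) = 3/20 + C1 = 3 and y'(0) = -3/5 + 2*C1 + 2*C2 = -3. Solving gives C1 = 57/20, C2 = -81/20.

y = 3*exp(-4*t)/20 - 81*exp(2*t)*sin(2*t)/20 + 57*cos(2*t)*exp(2*t)/20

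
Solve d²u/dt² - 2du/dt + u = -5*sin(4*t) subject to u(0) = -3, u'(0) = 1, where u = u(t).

u = -827*exp(t)/289 - 40*cos(4*t)/289 + 75*sin(4*t)/289 + 48*t*exp(t)/17

Characteristic equation r² - 2r + 1 = 0 has discriminant (-2)² - 4·(1) = 0, so r = 1 is a repeated root.
Hence u_h = (C1 + C2*t)*exp(t).
Try u_p = A*cos(4*t) + B*sin(4*t). Substituting and equating the coefficients of cos(4t) and sin(4t) gives A = -40/289, B = 75/289, so u_p = -40*cos(4*t)/289 + 75*sin(4*t)/289.
General solution: u = -40*cos(4*t)/289 + 75*sin(4*t)/289 + C1*exp(t) + C2*t*exp(t).
Apply the initial conditions: u(0) = -40/289 + C1 = -3 and u'(0) = 300/289 + C1 + C2 = 1. Solving gives C1 = -827/289, C2 = 48/17.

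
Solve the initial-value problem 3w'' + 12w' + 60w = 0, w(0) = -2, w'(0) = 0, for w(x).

Divide through by 3: w'' + 4w' + 20w = 0.
Characteristic equation r² + 4r + 20 = 0 has discriminant (4)² - 4·(20) = -64 < 0, so r = -2 ± 4i.
Hence w_h = C1*cos(4*x)*exp(-2*x) + C2*exp(-2*x)*sin(4*x).
Apply the initial conditions: w(0) = C1 = -2 and w'(0) = -2*C1 + 4*C2 = 0. Solving gives C1 = -2, C2 = -1.

w = -exp(-2*x)*sin(4*x) - 2*cos(4*x)*exp(-2*x)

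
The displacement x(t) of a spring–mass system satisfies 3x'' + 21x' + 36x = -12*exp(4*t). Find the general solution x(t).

x = -exp(4*t)/14 + C1*exp(-3*t) + C2*exp(-4*t)

Divide through by 3: x'' + 7x' + 12x = -4*exp(4*t).
Characteristic equation r² + 7r + 12 = 0 factors as (r + 3)(r + 4) = 0, so r = -3, -4.
Hence x_h = C1*exp(-3*t) + C2*exp(-4*t).
Try x_p = A*exp(4*t). Substituting into the equation and dividing by exp(4*t) gives A = -1/14, so x_p = -exp(4*t)/14.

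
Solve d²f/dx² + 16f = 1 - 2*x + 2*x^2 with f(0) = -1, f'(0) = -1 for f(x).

Characteristic equation r² + 16 = 0 has discriminant (0)² - 4·(16) = -64 < 0, so r = ± 4i.
Hence f_h = C1*cos(4*x) + C2*sin(4*x).
For the particular solution try f_p = A0 + A1*x + A2*x^2. Substituting and matching coefficients of each power of x gives A0 = 3/64, A1 = -1/8, A2 = 1/8, so f_p = 3/64 - x/8 + x^2/8.
General solution: f = 3/64 - x/8 + x^2/8 + C1*cos(4*x) + C2*sin(4*x).
Apply the initial conditions: f(0) = 3/64 + C1 = -1 and f'(0) = -1/8 + 4*C2 = -1. Solving gives C1 = -67/64, C2 = -7/32.

f = 3/64 - 67*cos(4*x)/64 - 7*sin(4*x)/32 - x/8 + x**2/8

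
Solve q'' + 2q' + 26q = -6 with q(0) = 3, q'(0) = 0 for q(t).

Characteristic equation r² + 2r + 26 = 0 has discriminant (2)² - 4·(26) = -100 < 0, so r = -1 ± 5i.
Hence q_h = C1*cos(5*t)*exp(-t) + C2*exp(-t)*sin(5*t).
For the particular solution try q_p = A0. Substituting and matching coefficients of each power of t gives A0 = -3/13, so q_p = -3/13.
General solution: q = -3/13 + C1*cos(5*t)*exp(-t) + C2*exp(-t)*sin(5*t).
Apply the initial conditions: q(0) = -3/13 + C1 = 3 and q'(0) = -C1 + 5*C2 = 0. Solving gives C1 = 42/13, C2 = 42/65.

q = -3/13 + 42*cos(5*t)*exp(-t)/13 + 42*exp(-t)*sin(5*t)/65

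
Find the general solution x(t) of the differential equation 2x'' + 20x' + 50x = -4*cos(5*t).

x = -sin(5*t)/25 + C1*exp(-5*t) + C2*t*exp(-5*t)

Divide through by 2: x'' + 10x' + 25x = -2*cos(5*t).
Characteristic equation r² + 10r + 25 = 0 has discriminant (10)² - 4·(25) = 0, so r = -5 is a repeated root.
Hence x_h = (C1 + C2*t)*exp(-5*t).
Try x_p = A*cos(5*t) + B*sin(5*t). Substituting and equating the coefficients of cos(5t) and sin(5t) gives A = 0, B = -1/25, so x_p = -sin(5*t)/25.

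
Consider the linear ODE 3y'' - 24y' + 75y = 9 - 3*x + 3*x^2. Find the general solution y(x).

y = 1753/15625 - 9*x/625 + x**2/25 + C1*cos(3*x)*exp(4*x) + C2*exp(4*x)*sin(3*x)

Divide through by 3: y'' - 8y' + 25y = 3 + x^2 - x.
Characteristic equation r² - 8r + 25 = 0 has discriminant (-8)² - 4·(25) = -36 < 0, so r = 4 ± 3i.
Hence y_h = C1*cos(3*x)*exp(4*x) + C2*exp(4*x)*sin(3*x).
For the particular solution try y_p = A0 + A1*x + A2*x^2. Substituting and matching coefficients of each power of x gives A0 = 1753/15625, A1 = -9/625, A2 = 1/25, so y_p = 1753/15625 - 9*x/625 + x^2/25.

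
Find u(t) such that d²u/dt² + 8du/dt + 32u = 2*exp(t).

u = 2*exp(t)/41 + C1*cos(4*t)*exp(-4*t) + C2*exp(-4*t)*sin(4*t)

Characteristic equation r² + 8r + 32 = 0 has discriminant (8)² - 4·(32) = -64 < 0, so r = -4 ± 4i.
Hence u_h = C1*cos(4*t)*exp(-4*t) + C2*exp(-4*t)*sin(4*t).
Try u_p = A*exp(t). Substituting into the equation and dividing by exp(t) gives A = 2/41, so u_p = 2*exp(t)/41.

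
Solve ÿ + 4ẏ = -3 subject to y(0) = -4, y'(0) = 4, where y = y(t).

y = -45/16 - 19*exp(-4*t)/16 - 3*t/4

Characteristic equation r² + 4r = 0 factors as (r + 4)r = 0, so r = -4, 0.
Hence y_h = C1*exp(-4*t) + C2.
Since 0 is a characteristic root (multiplicity 1), multiply the polynomial trial by t: try y_p = A0*t. Substituting and matching coefficients of each power of t gives A0 = -3/4, so y_p = -3*t/4.
General solution: y = C2 - 3*t/4 + C1*exp(-4*t).
Apply the initial conditions: y(0) = C1 + C2 = -4 and y'(0) = -3/4 - 4*C1 = 4. Solving gives C1 = -19/16, C2 = -45/16.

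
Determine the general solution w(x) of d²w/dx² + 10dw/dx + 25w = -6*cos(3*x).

w = -45*sin(3*x)/289 - 24*cos(3*x)/289 + C1*exp(-5*x) + C2*x*exp(-5*x)

Characteristic equation r² + 10r + 25 = 0 has discriminant (10)² - 4·(25) = 0, so r = -5 is a repeated root.
Hence w_h = (C1 + C2*x)*exp(-5*x).
Try w_p = A*cos(3*x) + B*sin(3*x). Substituting and equating the coefficients of cos(3x) and sin(3x) gives A = -24/289, B = -45/289, so w_p = -45*sin(3*x)/289 - 24*cos(3*x)/289.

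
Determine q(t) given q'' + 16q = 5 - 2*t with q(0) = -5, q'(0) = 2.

q = 5/16 - 85*cos(4*t)/16 - t/8 + 17*sin(4*t)/32

Characteristic equation r² + 16 = 0 has discriminant (0)² - 4·(16) = -64 < 0, so r = ± 4i.
Hence q_h = C1*cos(4*t) + C2*sin(4*t).
For the particular solution try q_p = A0 + A1*t. Substituting and matching coefficients of each power of t gives A0 = 5/16, A1 = -1/8, so q_p = 5/16 - t/8.
General solution: q = 5/16 - t/8 + C1*cos(4*t) + C2*sin(4*t).
Apply the initial conditions: q(0) = 5/16 + C1 = -5 and q'(0) = -1/8 + 4*C2 = 2. Solving gives C1 = -85/16, C2 = 17/32.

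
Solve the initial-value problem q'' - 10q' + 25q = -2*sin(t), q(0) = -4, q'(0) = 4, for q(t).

Characteristic equation r² - 10r + 25 = 0 has discriminant (-10)² - 4·(25) = 0, so r = 5 is a repeated root.
Hence q_h = (C1 + C2*t)*exp(5*t).
Try q_p = A*cos(t) + B*sin(t). Substituting and equating the coefficients of cos(t) and sin(t) gives A = -5/169, B = -12/169, so q_p = -12*sin(t)/169 - 5*cos(t)/169.
General solution: q = -12*sin(t)/169 - 5*cos(t)/169 + C1*exp(5*t) + C2*t*exp(5*t).
Apply the initial conditions: q(0) = -5/169 + C1 = -4 and q'(0) = -12/169 + C2 + 5*C1 = 4. Solving gives C1 = -671/169, C2 = 311/13.

q = -671*exp(5*t)/169 - 12*sin(t)/169 - 5*cos(t)/169 + 311*t*exp(5*t)/13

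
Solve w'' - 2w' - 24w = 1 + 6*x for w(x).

w = -1/48 - x/4 + C1*exp(6*x) + C2*exp(-4*x)

Characteristic equation r² - 2r - 24 = 0 factors as (r - 6)(r + 4) = 0, so r = 6, -4.
Hence w_h = C1*exp(6*x) + C2*exp(-4*x).
For the particular solution try w_p = A0 + A1*x. Substituting and matching coefficients of each power of x gives A0 = -1/48, A1 = -1/4, so w_p = -1/48 - x/4.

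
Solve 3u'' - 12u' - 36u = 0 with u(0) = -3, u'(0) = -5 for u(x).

u = -13*exp(-2*x)/8 - 11*exp(6*x)/8

Divide through by 3: u'' - 4u' - 12u = 0.
Characteristic equation r² - 4r - 12 = 0 factors as (r + 2)(r - 6) = 0, so r = -2, 6.
Hence u_h = C1*exp(-2*x) + C2*exp(6*x).
Apply the initial conditions: u(0) = C1 + C2 = -3 and u'(0) = -2*C1 + 6*C2 = -5. Solving gives C1 = -13/8, C2 = -11/8.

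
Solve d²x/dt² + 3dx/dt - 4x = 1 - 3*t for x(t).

x = 5/16 + 3*t/4 + C1*exp(-4*t) + C2*exp(t)

Characteristic equation r² + 3r - 4 = 0 factors as (r + 4)(r - 1) = 0, so r = -4, 1.
Hence x_h = C1*exp(-4*t) + C2*exp(t).
For the particular solution try x_p = A0 + A1*t. Substituting and matching coefficients of each power of t gives A0 = 5/16, A1 = 3/4, so x_p = 5/16 + 3*t/4.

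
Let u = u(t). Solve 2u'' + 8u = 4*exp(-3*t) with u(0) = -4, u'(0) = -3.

u = -54*cos(2*t)/13 - 33*sin(2*t)/26 + 2*exp(-3*t)/13

Divide through by 2: u'' + 4u = 2*exp(-3*t).
Characteristic equation r² + 4 = 0 has discriminant (0)² - 4·(4) = -16 < 0, so r = ± 2i.
Hence u_h = C1*cos(2*t) + C2*sin(2*t).
Try u_p = A*exp(-3*t). Substituting into the equation and dividing by exp(-3*t) gives A = 2/13, so u_p = 2*exp(-3*t)/13.
General solution: u = 2*exp(-3*t)/13 + C1*cos(2*t) + C2*sin(2*t).
Apply the initial conditions: u(0) = 2/13 + C1 = -4 and u'(0) = -6/13 + 2*C2 = -3. Solving gives C1 = -54/13, C2 = -33/26.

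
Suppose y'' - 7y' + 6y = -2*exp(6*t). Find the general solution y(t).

y = C1*exp(t) + C2*exp(6*t) - 2*t*exp(6*t)/5

Characteristic equation r² - 7r + 6 = 0 factors as (r - 1)(r - 6) = 0, so r = 1, 6.
Hence y_h = C1*exp(t) + C2*exp(6*t).
Since exp(6*t) solves the homogeneous equation (r = 6 is a root of multiplicity 1), multiply the trial by t. Try y_p = A*t*exp(6*t). Substituting into the equation and dividing by exp(6*t) gives A = -2/5, so y_p = -2*t*exp(6*t)/5.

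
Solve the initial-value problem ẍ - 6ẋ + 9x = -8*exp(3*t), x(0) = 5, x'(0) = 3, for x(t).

Characteristic equation r² - 6r + 9 = 0 has discriminant (-6)² - 4·(9) = 0, so r = 3 is a repeated root.
Hence x_h = (C1 + C2*t)*exp(3*t).
Since exp(3*t) solves the homogeneous equation (r = 3 is a root of multiplicity 2), multiply the trial by t^2. Try x_p = A*t^2*exp(3*t). Substituting into the equation and dividing by exp(3*t) gives A = -4, so x_p = -4*t^2*exp(3*t).
General solution: x = C1*exp(3*t) - 4*t^2*exp(3*t) + C2*t*exp(3*t).
Apply the initial conditions: x(0) = C1 = 5 and x'(0) = C2 + 3*C1 = 3. Solving gives C1 = 5, C2 = -12.

x = 5*exp(3*t) - 12*t*exp(3*t) - 4*t**2*exp(3*t)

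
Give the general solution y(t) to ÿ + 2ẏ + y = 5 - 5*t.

y = 15 - 5*t + C1*exp(-t) + C2*t*exp(-t)

Characteristic equation r² + 2r + 1 = 0 has discriminant (2)² - 4·(1) = 0, so r = -1 is a repeated root.
Hence y_h = (C1 + C2*t)*exp(-t).
For the particular solution try y_p = A0 + A1*t. Substituting and matching coefficients of each power of t gives A0 = 15, A1 = -5, so y_p = 15 - 5*t.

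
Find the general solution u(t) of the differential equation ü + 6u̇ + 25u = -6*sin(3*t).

u = -24*sin(3*t)/145 + 27*cos(3*t)/145 + C1*cos(4*t)*exp(-3*t) + C2*exp(-3*t)*sin(4*t)

Characteristic equation r² + 6r + 25 = 0 has discriminant (6)² - 4·(25) = -64 < 0, so r = -3 ± 4i.
Hence u_h = C1*cos(4*t)*exp(-3*t) + C2*exp(-3*t)*sin(4*t).
Try u_p = A*cos(3*t) + B*sin(3*t). Substituting and equating the coefficients of cos(3t) and sin(3t) gives A = 27/145, B = -24/145, so u_p = -24*sin(3*t)/145 + 27*cos(3*t)/145.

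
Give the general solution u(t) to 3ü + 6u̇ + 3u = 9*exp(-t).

Divide through by 3: u'' + 2u' + u = 3*exp(-t).
Characteristic equation r² + 2r + 1 = 0 has discriminant (2)² - 4·(1) = 0, so r = -1 is a repeated root.
Hence u_h = (C1 + C2*t)*exp(-t).
Since exp(-t) solves the homogeneous equation (r = -1 is a root of multiplicity 2), multiply the trial by t^2. Try u_p = A*t^2*exp(-t). Substituting into the equation and dividing by exp(-t) gives A = 3/2, so u_p = 3*t^2*exp(-t)/2.

u = C1*exp(-t) + 3*t**2*exp(-t)/2 + C2*t*exp(-t)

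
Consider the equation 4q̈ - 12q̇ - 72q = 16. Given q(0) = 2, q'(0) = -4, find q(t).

q = -2/9 + 8*exp(6*t)/27 + 52*exp(-3*t)/27

Divide through by 4: q'' - 3q' - 18q = 4.
Characteristic equation r² - 3r - 18 = 0 factors as (r + 3)(r - 6) = 0, so r = -3, 6.
Hence q_h = C1*exp(-3*t) + C2*exp(6*t).
For the particular solution try q_p = A0. Substituting and matching coefficients of each power of t gives A0 = -2/9, so q_p = -2/9.
General solution: q = -2/9 + C1*exp(-3*t) + C2*exp(6*t).
Apply the initial conditions: q(0) = -2/9 + C1 + C2 = 2 and q'(0) = -3*C1 + 6*C2 = -4. Solving gives C1 = 52/27, C2 = 8/27.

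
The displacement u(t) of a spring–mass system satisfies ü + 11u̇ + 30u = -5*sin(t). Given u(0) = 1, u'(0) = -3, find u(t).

u = -145*sin(t)/962 - 69*exp(-6*t)/37 + 55*cos(t)/962 + 73*exp(-5*t)/26

Characteristic equation r² + 11r + 30 = 0 factors as (r + 5)(r + 6) = 0, so r = -5, -6.
Hence u_h = C1*exp(-5*t) + C2*exp(-6*t).
Try u_p = A*cos(t) + B*sin(t). Substituting and equating the coefficients of cos(t) and sin(t) gives A = 55/962, B = -145/962, so u_p = -145*sin(t)/962 + 55*cos(t)/962.
General solution: u = -145*sin(t)/962 + 55*cos(t)/962 + C1*exp(-5*t) + C2*exp(-6*t).
Apply the initial conditions: u(0) = 55/962 + C1 + C2 = 1 and u'(0) = -145/962 - 6*C2 - 5*C1 = -3. Solving gives C1 = 73/26, C2 = -69/37.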